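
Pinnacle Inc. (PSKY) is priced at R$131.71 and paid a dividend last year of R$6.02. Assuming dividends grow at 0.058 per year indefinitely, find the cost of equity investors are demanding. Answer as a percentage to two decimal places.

10.64%

Rearranging the constant-growth DDM: r = D₁/P₀ + g.
D₁ = 6.02 × (1 + 0.058) = 6.3692.
r = 6.3692 / 131.71 + 0.058 = 0.04836 + 0.058 = 0.10636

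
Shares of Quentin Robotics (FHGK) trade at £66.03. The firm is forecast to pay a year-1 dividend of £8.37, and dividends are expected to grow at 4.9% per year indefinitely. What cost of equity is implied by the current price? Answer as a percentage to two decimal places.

Rearranging the constant-growth DDM: r = D₁/P₀ + g.
r = 8.3700 / 66.03 + 0.049 = 0.12676 + 0.049 = 0.17576

17.58%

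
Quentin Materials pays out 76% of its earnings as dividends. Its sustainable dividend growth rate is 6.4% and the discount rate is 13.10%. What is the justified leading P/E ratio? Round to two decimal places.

11.34

Justified leading P/E = b/(r−g) = 0.76/(0.131−0.064) = 11.3433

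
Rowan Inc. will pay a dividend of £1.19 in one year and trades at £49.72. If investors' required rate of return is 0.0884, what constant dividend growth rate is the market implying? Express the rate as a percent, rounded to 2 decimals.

From P₀ = D₁/(r − g), the implied growth is g = r − D₁/P₀.
g = 0.0884 − 1.19/49.72 = 0.0884 − 0.02393 = 0.06447

6.45%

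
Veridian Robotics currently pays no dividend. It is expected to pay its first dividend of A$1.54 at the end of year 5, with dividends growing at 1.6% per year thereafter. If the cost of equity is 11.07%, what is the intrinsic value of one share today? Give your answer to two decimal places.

Deferred-dividend DDM. At t=4 the remaining stream is a growing perpetuity with first payment D_5 = 1.54.
V_4 = D_5/(r−g) = 1.54/(0.1107−0.016) = 16.2619
P₀ = V_4/(1+r)^4 = 16.2619/(1+0.1107)^4 = 10.6852

A$10.69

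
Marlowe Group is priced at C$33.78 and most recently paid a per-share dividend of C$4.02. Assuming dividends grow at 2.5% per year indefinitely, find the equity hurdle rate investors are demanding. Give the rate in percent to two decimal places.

14.70%

Rearranging the constant-growth DDM: r = D₁/P₀ + g.
D₁ = 4.02 × (1 + 0.025) = 4.1205.
r = 4.1205 / 33.78 + 0.025 = 0.12198 + 0.025 = 0.14698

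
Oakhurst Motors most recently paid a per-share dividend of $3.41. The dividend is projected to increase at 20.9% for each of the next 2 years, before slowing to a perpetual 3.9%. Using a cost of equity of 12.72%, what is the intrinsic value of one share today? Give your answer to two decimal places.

Two-stage DDM. Project D₁…D_2 at 0.209, terminal growth 0.039, discount at r = 0.1272.
D_1 = 4.1227
D_2 = 4.9843
Terminal value at t=2: TV = D_3/(r−g) = 5.1787/(0.1272−0.039) = 58.7157
P₀ = 4.1227/(1+0.1272)^1 + 4.9843/(1+0.1272)^2 + 58.7157/(1+0.1272)^2 = 53.7920

$53.79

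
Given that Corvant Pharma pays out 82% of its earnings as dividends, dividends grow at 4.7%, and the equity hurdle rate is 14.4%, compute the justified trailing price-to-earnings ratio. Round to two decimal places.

8.85

Justified trailing P/E = b(1+g)/(r−g) = 0.82×(1+0.047)/(0.144−0.047) = 8.8509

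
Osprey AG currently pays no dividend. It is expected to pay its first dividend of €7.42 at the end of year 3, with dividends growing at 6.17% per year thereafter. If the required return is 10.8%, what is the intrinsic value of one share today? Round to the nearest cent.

€130.54

Deferred-dividend DDM. At t=2 the remaining stream is a growing perpetuity with first payment D_3 = 7.42.
V_2 = D_3/(r−g) = 7.42/(0.108−0.0617) = 160.2592
P₀ = V_2/(1+r)^2 = 160.2592/(1+0.108)^2 = 130.5399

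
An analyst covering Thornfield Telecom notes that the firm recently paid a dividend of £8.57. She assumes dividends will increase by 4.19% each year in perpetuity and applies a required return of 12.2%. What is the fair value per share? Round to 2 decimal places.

Gordon growth model: P₀ = D₁/(r − g). D₁ = 8.57 × (1 + 0.0419) = 8.9291.
P₀ = 8.9291 / (0.122 − 0.0419) = 8.9291 / 0.0801 = 111.4742

£111.47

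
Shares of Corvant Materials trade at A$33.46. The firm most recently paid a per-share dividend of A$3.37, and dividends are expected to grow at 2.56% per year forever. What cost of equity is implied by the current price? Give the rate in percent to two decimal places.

Rearranging the constant-growth DDM: r = D₁/P₀ + g.
D₁ = 3.37 × (1 + 0.0256) = 3.4563.
r = 3.4563 / 33.46 + 0.0256 = 0.10330 + 0.0256 = 0.12890

12.89%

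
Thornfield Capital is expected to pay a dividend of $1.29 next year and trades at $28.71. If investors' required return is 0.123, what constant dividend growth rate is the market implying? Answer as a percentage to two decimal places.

7.81%

From P₀ = D₁/(r − g), the implied growth is g = r − D₁/P₀.
g = 0.123 − 1.29/28.71 = 0.123 − 0.04493 = 0.07807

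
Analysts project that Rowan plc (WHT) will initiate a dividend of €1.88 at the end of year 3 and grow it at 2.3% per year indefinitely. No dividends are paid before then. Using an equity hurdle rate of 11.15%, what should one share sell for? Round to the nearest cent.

Deferred-dividend DDM. At t=2 the remaining stream is a growing perpetuity with first payment D_3 = 1.88.
V_2 = D_3/(r−g) = 1.88/(0.1115−0.023) = 21.2429
P₀ = V_2/(1+r)^2 = 21.2429/(1+0.1115)^2 = 17.1947

€17.19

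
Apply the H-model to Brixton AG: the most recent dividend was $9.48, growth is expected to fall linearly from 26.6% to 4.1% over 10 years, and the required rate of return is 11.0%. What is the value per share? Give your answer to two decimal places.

H-model: P₀ = D₀[(1+g_L) + H(g_S−g_L)]/(r−g_L), with H = 10/2 = 5.
P₀ = 9.48 × [(1+0.041) + 5×(0.266−0.041)] / (0.11−0.041)
   = 9.48 × 2.1660 / 0.069 = 297.5896

$297.59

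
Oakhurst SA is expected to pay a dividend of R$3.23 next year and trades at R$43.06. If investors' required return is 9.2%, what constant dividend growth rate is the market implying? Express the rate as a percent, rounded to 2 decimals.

From P₀ = D₁/(r − g), the implied growth is g = r − D₁/P₀.
g = 0.092 − 3.23/43.06 = 0.092 − 0.07501 = 0.01699

1.70%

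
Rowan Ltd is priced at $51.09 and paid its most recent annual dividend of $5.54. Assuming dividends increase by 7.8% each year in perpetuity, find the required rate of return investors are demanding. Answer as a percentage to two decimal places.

19.49%

Rearranging the constant-growth DDM: r = D₁/P₀ + g.
D₁ = 5.54 × (1 + 0.078) = 5.9721.
r = 5.9721 / 51.09 + 0.078 = 0.11689 + 0.078 = 0.19489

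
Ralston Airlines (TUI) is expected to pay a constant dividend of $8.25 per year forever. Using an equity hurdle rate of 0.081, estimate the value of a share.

$101.85

Zero-growth DDM (perpetuity): P₀ = D/r = 8.25 / 0.081 = 101.8519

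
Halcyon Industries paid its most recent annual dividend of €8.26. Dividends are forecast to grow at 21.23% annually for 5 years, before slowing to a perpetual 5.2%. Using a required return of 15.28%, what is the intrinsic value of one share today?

€159.02

Two-stage DDM. Project D₁…D_5 at 0.2123, terminal growth 0.052, discount at r = 0.1528.
D_1 = 10.0136
D_2 = 12.1395
D_3 = 14.7167
D_4 = 17.8411
D_5 = 21.6287
Terminal value at t=5: TV = D_6/(r−g) = 22.7534/(0.1528−0.052) = 225.7282
P₀ = 10.0136/(1+0.1528)^1 + 12.1395/(1+0.1528)^2 + 14.7167/(1+0.1528)^3 + 17.8411/(1+0.1528)^4 + 21.6287/(1+0.1528)^5 + 225.7282/(1+0.1528)^5 = 159.0229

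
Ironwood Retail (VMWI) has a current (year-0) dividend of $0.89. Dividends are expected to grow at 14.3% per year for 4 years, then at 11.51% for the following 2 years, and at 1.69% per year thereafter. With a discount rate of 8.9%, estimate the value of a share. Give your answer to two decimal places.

$22.23

Three-stage DDM. Project D₁…D_6; terminal Gordon value at t=6 with g = 0.0169; discount at r = 0.089.
D_1 = 1.0173
D_2 = 1.1627
D_3 = 1.3290
D_4 = 1.5191
D_5 = 1.6939
D_6 = 1.8889
TV_6 = 1.9208/(0.089−0.0169) = 26.6407
P₀ = Σ Dₜ/(1+r)ᵗ + TV_6/(1+r)^6 = 22.2349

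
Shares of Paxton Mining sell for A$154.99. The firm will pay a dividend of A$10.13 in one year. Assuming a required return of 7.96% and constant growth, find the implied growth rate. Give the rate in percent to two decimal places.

From P₀ = D₁/(r − g), the implied growth is g = r − D₁/P₀.
g = 0.0796 − 10.13/154.99 = 0.0796 − 0.06536 = 0.01424

1.42%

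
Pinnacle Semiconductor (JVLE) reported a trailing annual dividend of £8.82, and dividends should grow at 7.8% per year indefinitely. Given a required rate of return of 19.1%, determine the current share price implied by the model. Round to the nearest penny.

£84.14

Gordon growth model: P₀ = D₁/(r − g). D₁ = 8.82 × (1 + 0.078) = 9.5080.
P₀ = 9.5080 / (0.191 − 0.078) = 9.5080 / 0.113 = 84.1412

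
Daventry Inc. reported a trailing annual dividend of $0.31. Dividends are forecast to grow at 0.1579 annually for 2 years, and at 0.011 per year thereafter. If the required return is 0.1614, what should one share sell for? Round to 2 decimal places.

Two-stage DDM. Project D₁…D_2 at 0.1579, terminal growth 0.011, discount at r = 0.1614.
D_1 = 0.3589
D_2 = 0.4156
Terminal value at t=2: TV = D_3/(r−g) = 0.4202/(0.1614−0.011) = 2.7939
P₀ = 0.3589/(1+0.1614)^1 + 0.4156/(1+0.1614)^2 + 2.7939/(1+0.1614)^2 = 2.6885

$2.69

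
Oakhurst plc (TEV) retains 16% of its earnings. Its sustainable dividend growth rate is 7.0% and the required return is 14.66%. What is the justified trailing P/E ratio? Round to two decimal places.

11.73

Payout ratio b = 1 − 0.16 = 0.84.
Justified trailing P/E = b(1+g)/(r−g) = 0.84×(1+0.07)/(0.1466−0.07) = 11.7337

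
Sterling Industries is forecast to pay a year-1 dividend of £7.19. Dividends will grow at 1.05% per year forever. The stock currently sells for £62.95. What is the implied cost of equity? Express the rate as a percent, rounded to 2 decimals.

Rearranging the constant-growth DDM: r = D₁/P₀ + g.
r = 7.1900 / 62.95 + 0.0105 = 0.11422 + 0.0105 = 0.12472

12.47%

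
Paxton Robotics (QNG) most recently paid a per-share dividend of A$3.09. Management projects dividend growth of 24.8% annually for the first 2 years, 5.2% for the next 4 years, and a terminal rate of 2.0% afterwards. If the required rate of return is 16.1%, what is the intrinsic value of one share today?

A$35.53

Three-stage DDM. Project D₁…D_6; terminal Gordon value at t=6 with g = 0.02; discount at r = 0.161.
D_1 = 3.8563
D_2 = 4.8127
D_3 = 5.0629
D_4 = 5.3262
D_5 = 5.6032
D_6 = 5.8945
TV_6 = 6.0124/(0.161−0.02) = 42.6414
P₀ = Σ Dₜ/(1+r)ᵗ + TV_6/(1+r)^6 = 35.5335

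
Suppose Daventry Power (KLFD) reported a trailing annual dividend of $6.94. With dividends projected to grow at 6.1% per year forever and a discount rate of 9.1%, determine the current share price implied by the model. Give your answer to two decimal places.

$245.44

Gordon growth model: P₀ = D₁/(r − g). D₁ = 6.94 × (1 + 0.061) = 7.3633.
P₀ = 7.3633 / (0.091 − 0.061) = 7.3633 / 0.03 = 245.4447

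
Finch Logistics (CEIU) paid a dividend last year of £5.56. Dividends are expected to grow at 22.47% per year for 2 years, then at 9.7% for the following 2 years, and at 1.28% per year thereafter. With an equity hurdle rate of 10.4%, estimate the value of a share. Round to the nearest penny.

Three-stage DDM. Project D₁…D_4; terminal Gordon value at t=4 with g = 0.0128; discount at r = 0.104.
D_1 = 6.8093
D_2 = 8.3394
D_3 = 9.1483
D_4 = 10.0357
TV_4 = 10.1642/(0.104−0.0128) = 111.4490
P₀ = Σ Dₜ/(1+r)ᵗ + TV_4/(1+r)^4 = 101.5886

£101.59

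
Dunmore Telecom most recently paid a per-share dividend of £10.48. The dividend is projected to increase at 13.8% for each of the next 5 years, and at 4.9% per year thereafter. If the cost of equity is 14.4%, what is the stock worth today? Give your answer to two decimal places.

£164.30

Two-stage DDM. Project D₁…D_5 at 0.138, terminal growth 0.049, discount at r = 0.144.
D_1 = 11.9262
D_2 = 13.5721
D_3 = 15.4450
D_4 = 17.5764
D_5 = 20.0020
Terminal value at t=5: TV = D_6/(r−g) = 20.9821/(0.144−0.049) = 220.8638
P₀ = 11.9262/(1+0.144)^1 + 13.5721/(1+0.144)^2 + 15.4450/(1+0.144)^3 + 17.5764/(1+0.144)^4 + 20.0020/(1+0.144)^5 + 220.8638/(1+0.144)^5 = 164.2995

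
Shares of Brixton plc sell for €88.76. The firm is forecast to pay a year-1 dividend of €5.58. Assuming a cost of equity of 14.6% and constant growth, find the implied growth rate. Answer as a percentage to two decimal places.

8.31%

From P₀ = D₁/(r − g), the implied growth is g = r − D₁/P₀.
g = 0.146 − 5.58/88.76 = 0.146 − 0.06287 = 0.08313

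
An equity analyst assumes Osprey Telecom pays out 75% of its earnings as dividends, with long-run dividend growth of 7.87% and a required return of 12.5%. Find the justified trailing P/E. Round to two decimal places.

Justified trailing P/E = b(1+g)/(r−g) = 0.75×(1+0.0787)/(0.125−0.0787) = 17.4735

17.47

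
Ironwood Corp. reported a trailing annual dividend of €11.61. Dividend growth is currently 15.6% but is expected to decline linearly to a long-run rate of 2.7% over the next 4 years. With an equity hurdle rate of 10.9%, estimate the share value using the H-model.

€181.94

H-model: P₀ = D₀[(1+g_L) + H(g_S−g_L)]/(r−g_L), with H = 4/2 = 2.
P₀ = 11.61 × [(1+0.027) + 2×(0.156−0.027)] / (0.109−0.027)
   = 11.61 × 1.2850 / 0.082 = 181.9372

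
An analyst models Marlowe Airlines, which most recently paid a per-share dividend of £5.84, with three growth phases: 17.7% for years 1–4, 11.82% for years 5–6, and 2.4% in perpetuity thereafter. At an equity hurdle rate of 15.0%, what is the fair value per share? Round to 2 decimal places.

Three-stage DDM. Project D₁…D_6; terminal Gordon value at t=6 with g = 0.024; discount at r = 0.15.
D_1 = 6.8737
D_2 = 8.0903
D_3 = 9.5223
D_4 = 11.2078
D_5 = 12.5325
D_6 = 14.0139
TV_6 = 14.3502/(0.15−0.024) = 113.8904
P₀ = Σ Dₜ/(1+r)ᵗ + TV_6/(1+r)^6 = 86.2911

£86.29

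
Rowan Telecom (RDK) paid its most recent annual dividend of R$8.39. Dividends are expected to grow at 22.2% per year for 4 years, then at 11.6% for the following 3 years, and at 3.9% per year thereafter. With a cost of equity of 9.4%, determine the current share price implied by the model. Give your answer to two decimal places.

Three-stage DDM. Project D₁…D_7; terminal Gordon value at t=7 with g = 0.039; discount at r = 0.094.
D_1 = 10.2526
D_2 = 12.5287
D_3 = 15.3100
D_4 = 18.7088
D_5 = 20.8791
D_6 = 23.3010
D_7 = 26.0040
TV_7 = 27.0181/(0.094−0.039) = 491.2383
P₀ = Σ Dₜ/(1+r)ᵗ + TV_7/(1+r)^7 = 347.2954

R$347.30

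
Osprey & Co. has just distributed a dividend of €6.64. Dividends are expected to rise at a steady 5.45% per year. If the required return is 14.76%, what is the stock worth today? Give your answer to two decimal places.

€75.21

Gordon growth model: P₀ = D₁/(r − g). D₁ = 6.64 × (1 + 0.0545) = 7.0019.
P₀ = 7.0019 / (0.1476 − 0.0545) = 7.0019 / 0.0931 = 75.2082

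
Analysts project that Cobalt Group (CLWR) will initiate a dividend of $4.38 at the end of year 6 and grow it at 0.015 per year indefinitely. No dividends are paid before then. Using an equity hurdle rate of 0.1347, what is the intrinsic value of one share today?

$19.45

Deferred-dividend DDM. At t=5 the remaining stream is a growing perpetuity with first payment D_6 = 4.38.
V_5 = D_6/(r−g) = 4.38/(0.1347−0.015) = 36.5915
P₀ = V_5/(1+r)^5 = 36.5915/(1+0.1347)^5 = 19.4525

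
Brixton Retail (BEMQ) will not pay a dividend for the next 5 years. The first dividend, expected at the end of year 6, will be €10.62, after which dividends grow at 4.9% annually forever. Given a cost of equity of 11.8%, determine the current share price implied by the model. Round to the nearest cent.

€88.12

Deferred-dividend DDM. At t=5 the remaining stream is a growing perpetuity with first payment D_6 = 10.62.
V_5 = D_6/(r−g) = 10.62/(0.118−0.049) = 153.9130
P₀ = V_5/(1+r)^5 = 153.9130/(1+0.118)^5 = 88.1184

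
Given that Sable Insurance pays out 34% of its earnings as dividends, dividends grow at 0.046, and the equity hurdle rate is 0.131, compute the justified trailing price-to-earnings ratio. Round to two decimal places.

4.18

Justified trailing P/E = b(1+g)/(r−g) = 0.34×(1+0.046)/(0.131−0.046) = 4.1840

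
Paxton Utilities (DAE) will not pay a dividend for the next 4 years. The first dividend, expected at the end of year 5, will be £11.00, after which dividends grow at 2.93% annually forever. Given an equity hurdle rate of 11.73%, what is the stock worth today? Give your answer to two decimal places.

£80.21

Deferred-dividend DDM. At t=4 the remaining stream is a growing perpetuity with first payment D_5 = 11.00.
V_4 = D_5/(r−g) = 11.00/(0.1173−0.0293) = 125.0000
P₀ = V_4/(1+r)^4 = 125.0000/(1+0.1173)^4 = 80.2104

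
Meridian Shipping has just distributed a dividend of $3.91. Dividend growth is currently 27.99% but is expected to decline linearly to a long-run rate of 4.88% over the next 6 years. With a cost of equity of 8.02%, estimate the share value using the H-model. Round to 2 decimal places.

H-model: P₀ = D₀[(1+g_L) + H(g_S−g_L)]/(r−g_L), with H = 6/2 = 3.
P₀ = 3.91 × [(1+0.0488) + 3×(0.2799−0.0488)] / (0.0802−0.0488)
   = 3.91 × 1.7421 / 0.0314 = 216.9303

$216.93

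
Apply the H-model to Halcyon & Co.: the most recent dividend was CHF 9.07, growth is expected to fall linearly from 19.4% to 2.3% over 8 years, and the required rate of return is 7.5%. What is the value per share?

H-model: P₀ = D₀[(1+g_L) + H(g_S−g_L)]/(r−g_L), with H = 8/2 = 4.
P₀ = 9.07 × [(1+0.023) + 4×(0.194−0.023)] / (0.075−0.023)
   = 9.07 × 1.7070 / 0.052 = 297.7402

CHF 297.74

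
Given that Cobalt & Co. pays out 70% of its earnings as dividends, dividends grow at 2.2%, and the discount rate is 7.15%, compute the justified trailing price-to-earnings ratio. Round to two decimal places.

14.45

Justified trailing P/E = b(1+g)/(r−g) = 0.70×(1+0.022)/(0.0715−0.022) = 14.4525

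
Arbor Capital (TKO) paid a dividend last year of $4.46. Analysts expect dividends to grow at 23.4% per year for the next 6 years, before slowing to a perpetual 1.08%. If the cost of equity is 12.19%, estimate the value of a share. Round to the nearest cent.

$109.70

Two-stage DDM. Project D₁…D_6 at 0.234, terminal growth 0.0108, discount at r = 0.1219.
D_1 = 5.5036
D_2 = 6.7915
D_3 = 8.3807
D_4 = 10.3418
D_5 = 12.7618
D_6 = 15.7480
Terminal value at t=6: TV = D_7/(r−g) = 15.9181/(0.1219−0.0108) = 143.2772
P₀ = 5.5036/(1+0.1219)^1 + 6.7915/(1+0.1219)^2 + 8.3807/(1+0.1219)^3 + 10.3418/(1+0.1219)^4 + 12.7618/(1+0.1219)^5 + 15.7480/(1+0.1219)^6 + 143.2772/(1+0.1219)^6 = 109.6965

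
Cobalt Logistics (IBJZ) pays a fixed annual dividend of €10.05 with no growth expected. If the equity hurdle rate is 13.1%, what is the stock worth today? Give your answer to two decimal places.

€76.72

Zero-growth DDM (perpetuity): P₀ = D/r = 10.05 / 0.131 = 76.7176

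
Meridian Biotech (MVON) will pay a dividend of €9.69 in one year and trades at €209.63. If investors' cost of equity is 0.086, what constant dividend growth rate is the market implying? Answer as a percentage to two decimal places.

3.98%

From P₀ = D₁/(r − g), the implied growth is g = r − D₁/P₀.
g = 0.086 − 9.69/209.63 = 0.086 − 0.04622 = 0.03978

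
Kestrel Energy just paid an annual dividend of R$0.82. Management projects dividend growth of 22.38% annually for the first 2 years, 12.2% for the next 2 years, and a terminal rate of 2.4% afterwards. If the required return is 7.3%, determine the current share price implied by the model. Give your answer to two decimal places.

R$28.66

Three-stage DDM. Project D₁…D_4; terminal Gordon value at t=4 with g = 0.024; discount at r = 0.073.
D_1 = 1.0035
D_2 = 1.2281
D_3 = 1.3779
D_4 = 1.5460
TV_4 = 1.5831/(0.073−0.024) = 32.3091
P₀ = Σ Dₜ/(1+r)ᵗ + TV_4/(1+r)^4 = 28.6576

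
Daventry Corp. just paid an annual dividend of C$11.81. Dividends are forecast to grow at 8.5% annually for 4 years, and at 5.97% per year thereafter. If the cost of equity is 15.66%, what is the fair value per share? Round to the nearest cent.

Two-stage DDM. Project D₁…D_4 at 0.085, terminal growth 0.0597, discount at r = 0.1566.
D_1 = 12.8139
D_2 = 13.9030
D_3 = 15.0848
D_4 = 16.3670
Terminal value at t=4: TV = D_5/(r−g) = 17.3441/(0.1566−0.0597) = 178.9897
P₀ = 12.8139/(1+0.1566)^1 + 13.9030/(1+0.1566)^2 + 15.0848/(1+0.1566)^3 + 16.3670/(1+0.1566)^4 + 178.9897/(1+0.1566)^4 = 140.3896

C$140.39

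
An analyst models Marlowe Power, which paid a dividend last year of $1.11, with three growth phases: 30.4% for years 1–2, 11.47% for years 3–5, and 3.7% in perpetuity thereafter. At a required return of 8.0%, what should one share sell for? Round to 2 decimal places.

Three-stage DDM. Project D₁…D_5; terminal Gordon value at t=5 with g = 0.037; discount at r = 0.08.
D_1 = 1.4474
D_2 = 1.8875
D_3 = 2.1040
D_4 = 2.3453
D_5 = 2.6143
TV_5 = 2.7110/(0.08−0.037) = 63.0467
P₀ = Σ Dₜ/(1+r)ᵗ + TV_5/(1+r)^5 = 51.0402

$51.04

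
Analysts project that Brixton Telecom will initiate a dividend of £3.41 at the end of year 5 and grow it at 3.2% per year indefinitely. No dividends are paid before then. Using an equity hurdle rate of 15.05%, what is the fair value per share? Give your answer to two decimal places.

Deferred-dividend DDM. At t=4 the remaining stream is a growing perpetuity with first payment D_5 = 3.41.
V_4 = D_5/(r−g) = 3.41/(0.1505−0.032) = 28.7764
P₀ = V_4/(1+r)^4 = 28.7764/(1+0.1505)^4 = 16.4244

£16.42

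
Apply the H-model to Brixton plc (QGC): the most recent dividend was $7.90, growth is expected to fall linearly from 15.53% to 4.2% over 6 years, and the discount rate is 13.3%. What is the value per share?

H-model: P₀ = D₀[(1+g_L) + H(g_S−g_L)]/(r−g_L), with H = 6/2 = 3.
P₀ = 7.90 × [(1+0.042) + 3×(0.1553−0.042)] / (0.133−0.042)
   = 7.90 × 1.3819 / 0.091 = 119.9671

$119.97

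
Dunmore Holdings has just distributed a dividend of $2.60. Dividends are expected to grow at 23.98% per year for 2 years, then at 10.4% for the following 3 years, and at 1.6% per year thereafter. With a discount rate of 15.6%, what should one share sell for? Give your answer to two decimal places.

$32.87

Three-stage DDM. Project D₁…D_5; terminal Gordon value at t=5 with g = 0.016; discount at r = 0.156.
D_1 = 3.2235
D_2 = 3.9965
D_3 = 4.4121
D_4 = 4.8710
D_5 = 5.3775
TV_5 = 5.4636/(0.156−0.016) = 39.0256
P₀ = Σ Dₜ/(1+r)ᵗ + TV_5/(1+r)^5 = 32.8720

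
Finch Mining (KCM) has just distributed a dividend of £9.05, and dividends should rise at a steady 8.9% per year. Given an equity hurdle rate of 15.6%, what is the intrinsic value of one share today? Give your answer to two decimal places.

£147.10

Gordon growth model: P₀ = D₁/(r − g). D₁ = 9.05 × (1 + 0.089) = 9.8555.
P₀ = 9.8555 / (0.156 − 0.089) = 9.8555 / 0.067 = 147.0963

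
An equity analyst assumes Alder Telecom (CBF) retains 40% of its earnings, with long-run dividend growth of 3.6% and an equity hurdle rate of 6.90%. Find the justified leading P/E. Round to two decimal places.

18.18

Payout ratio b = 1 − 0.40 = 0.60.
Justified leading P/E = b/(r−g) = 0.60/(0.069−0.036) = 18.1818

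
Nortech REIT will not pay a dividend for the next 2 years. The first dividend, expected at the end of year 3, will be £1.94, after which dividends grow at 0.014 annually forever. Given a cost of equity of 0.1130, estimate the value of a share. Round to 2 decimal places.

Deferred-dividend DDM. At t=2 the remaining stream is a growing perpetuity with first payment D_3 = 1.94.
V_2 = D_3/(r−g) = 1.94/(0.113−0.014) = 19.5960
P₀ = V_2/(1+r)^2 = 19.5960/(1+0.113)^2 = 15.8189

£15.82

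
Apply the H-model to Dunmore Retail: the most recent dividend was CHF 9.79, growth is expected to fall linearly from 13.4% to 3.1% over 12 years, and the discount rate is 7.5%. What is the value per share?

H-model: P₀ = D₀[(1+g_L) + H(g_S−g_L)]/(r−g_L), with H = 12/2 = 6.
P₀ = 9.79 × [(1+0.031) + 6×(0.134−0.031)] / (0.075−0.031)
   = 9.79 × 1.6490 / 0.044 = 366.9025

CHF 366.90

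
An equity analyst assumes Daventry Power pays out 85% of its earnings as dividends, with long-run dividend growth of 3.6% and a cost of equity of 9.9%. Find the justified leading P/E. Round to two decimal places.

13.49

Justified leading P/E = b/(r−g) = 0.85/(0.099−0.036) = 13.4921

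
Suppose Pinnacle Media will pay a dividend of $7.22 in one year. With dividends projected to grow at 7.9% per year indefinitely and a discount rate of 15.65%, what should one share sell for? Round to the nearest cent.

Gordon growth model: P₀ = D₁/(r − g), with D₁ = 7.22 given directly.
P₀ = 7.2200 / (0.1565 − 0.079) = 7.2200 / 0.0775 = 93.1613

$93.16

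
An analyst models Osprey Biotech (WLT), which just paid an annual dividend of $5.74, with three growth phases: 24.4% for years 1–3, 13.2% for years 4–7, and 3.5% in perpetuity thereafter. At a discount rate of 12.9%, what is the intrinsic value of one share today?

$137.34

Three-stage DDM. Project D₁…D_7; terminal Gordon value at t=7 with g = 0.035; discount at r = 0.129.
D_1 = 7.1406
D_2 = 8.8829
D_3 = 11.0503
D_4 = 12.5089
D_5 = 14.1601
D_6 = 16.0292
D_7 = 18.1451
TV_7 = 18.7802/(0.129−0.035) = 199.7888
P₀ = Σ Dₜ/(1+r)ᵗ + TV_7/(1+r)^7 = 137.3423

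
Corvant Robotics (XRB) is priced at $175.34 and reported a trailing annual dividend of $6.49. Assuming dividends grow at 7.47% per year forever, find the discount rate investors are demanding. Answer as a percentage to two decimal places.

11.45%

Rearranging the constant-growth DDM: r = D₁/P₀ + g.
D₁ = 6.49 × (1 + 0.0747) = 6.9748.
r = 6.9748 / 175.34 + 0.0747 = 0.03978 + 0.0747 = 0.11448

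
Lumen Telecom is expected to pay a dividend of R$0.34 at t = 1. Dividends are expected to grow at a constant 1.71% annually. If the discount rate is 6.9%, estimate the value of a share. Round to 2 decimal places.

Gordon growth model: P₀ = D₁/(r − g), with D₁ = 0.34 given directly.
P₀ = 0.3400 / (0.069 − 0.0171) = 0.3400 / 0.0519 = 6.5511

R$6.55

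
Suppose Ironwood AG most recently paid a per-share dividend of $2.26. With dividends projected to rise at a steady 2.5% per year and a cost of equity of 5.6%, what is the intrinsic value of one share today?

Gordon growth model: P₀ = D₁/(r − g). D₁ = 2.26 × (1 + 0.025) = 2.3165.
P₀ = 2.3165 / (0.056 − 0.025) = 2.3165 / 0.031 = 74.7258

$74.73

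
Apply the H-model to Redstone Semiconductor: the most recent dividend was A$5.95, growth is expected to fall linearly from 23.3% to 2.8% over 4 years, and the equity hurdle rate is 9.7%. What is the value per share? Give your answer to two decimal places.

H-model: P₀ = D₀[(1+g_L) + H(g_S−g_L)]/(r−g_L), with H = 4/2 = 2.
P₀ = 5.95 × [(1+0.028) + 2×(0.233−0.028)] / (0.097−0.028)
   = 5.95 × 1.4380 / 0.069 = 124.0014

A$124.00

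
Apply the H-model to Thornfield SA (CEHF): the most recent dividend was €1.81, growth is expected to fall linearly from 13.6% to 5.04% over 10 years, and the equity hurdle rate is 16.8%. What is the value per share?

H-model: P₀ = D₀[(1+g_L) + H(g_S−g_L)]/(r−g_L), with H = 10/2 = 5.
P₀ = 1.81 × [(1+0.0504) + 5×(0.136−0.0504)] / (0.168−0.0504)
   = 1.81 × 1.4784 / 0.1176 = 22.7543

€22.75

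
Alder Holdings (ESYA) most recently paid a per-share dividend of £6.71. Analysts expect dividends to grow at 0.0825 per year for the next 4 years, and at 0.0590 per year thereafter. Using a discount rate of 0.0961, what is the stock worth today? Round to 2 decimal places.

£208.22

Two-stage DDM. Project D₁…D_4 at 0.0825, terminal growth 0.059, discount at r = 0.0961.
D_1 = 7.2636
D_2 = 7.8628
D_3 = 8.5115
D_4 = 9.2137
Terminal value at t=4: TV = D_5/(r−g) = 9.7573/(0.0961−0.059) = 263.0003
P₀ = 7.2636/(1+0.0961)^1 + 7.8628/(1+0.0961)^2 + 8.5115/(1+0.0961)^3 + 9.2137/(1+0.0961)^4 + 263.0003/(1+0.0961)^4 = 208.2207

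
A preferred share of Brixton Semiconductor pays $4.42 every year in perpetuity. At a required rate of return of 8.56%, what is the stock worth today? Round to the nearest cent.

Zero-growth DDM (perpetuity): P₀ = D/r = 4.42 / 0.0856 = 51.6355

$51.64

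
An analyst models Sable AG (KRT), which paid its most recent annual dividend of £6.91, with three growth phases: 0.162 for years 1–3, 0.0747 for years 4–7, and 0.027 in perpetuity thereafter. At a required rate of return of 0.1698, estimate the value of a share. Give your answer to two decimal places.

£77.17

Three-stage DDM. Project D₁…D_7; terminal Gordon value at t=7 with g = 0.027; discount at r = 0.1698.
D_1 = 8.0294
D_2 = 9.3302
D_3 = 10.8417
D_4 = 11.6515
D_5 = 12.5219
D_6 = 13.4573
D_7 = 14.4626
TV_7 = 14.8531/(0.1698−0.027) = 104.0130
P₀ = Σ Dₜ/(1+r)ᵗ + TV_7/(1+r)^7 = 77.1675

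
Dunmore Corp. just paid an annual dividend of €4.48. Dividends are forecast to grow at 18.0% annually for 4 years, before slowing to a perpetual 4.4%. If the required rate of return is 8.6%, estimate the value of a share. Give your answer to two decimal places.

€177.36

Two-stage DDM. Project D₁…D_4 at 0.18, terminal growth 0.044, discount at r = 0.086.
D_1 = 5.2864
D_2 = 6.2380
D_3 = 7.3608
D_4 = 8.6857
Terminal value at t=4: TV = D_5/(r−g) = 9.0679/(0.086−0.044) = 215.9023
P₀ = 5.2864/(1+0.086)^1 + 6.2380/(1+0.086)^2 + 7.3608/(1+0.086)^3 + 8.6857/(1+0.086)^4 + 215.9023/(1+0.086)^4 = 177.3647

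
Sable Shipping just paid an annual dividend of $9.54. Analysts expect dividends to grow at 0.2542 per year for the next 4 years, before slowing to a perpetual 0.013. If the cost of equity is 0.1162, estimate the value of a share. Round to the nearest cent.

$200.78

Two-stage DDM. Project D₁…D_4 at 0.2542, terminal growth 0.013, discount at r = 0.1162.
D_1 = 11.9651
D_2 = 15.0066
D_3 = 18.8213
D_4 = 23.6056
Terminal value at t=4: TV = D_5/(r−g) = 23.9125/(0.1162−0.013) = 231.7103
P₀ = 11.9651/(1+0.1162)^1 + 15.0066/(1+0.1162)^2 + 18.8213/(1+0.1162)^3 + 23.6056/(1+0.1162)^4 + 231.7103/(1+0.1162)^4 = 200.7769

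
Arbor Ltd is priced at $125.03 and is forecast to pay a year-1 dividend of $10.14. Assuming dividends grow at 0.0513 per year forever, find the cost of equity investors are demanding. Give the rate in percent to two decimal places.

13.24%

Rearranging the constant-growth DDM: r = D₁/P₀ + g.
r = 10.1400 / 125.03 + 0.0513 = 0.08110 + 0.0513 = 0.13240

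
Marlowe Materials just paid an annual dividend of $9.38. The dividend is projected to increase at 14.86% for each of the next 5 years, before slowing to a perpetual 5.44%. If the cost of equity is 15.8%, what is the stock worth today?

$137.42

Two-stage DDM. Project D₁…D_5 at 0.1486, terminal growth 0.0544, discount at r = 0.158.
D_1 = 10.7739
D_2 = 12.3749
D_3 = 14.2138
D_4 = 16.3259
D_5 = 18.7520
Terminal value at t=5: TV = D_6/(r−g) = 19.7721/(0.158−0.0544) = 190.8502
P₀ = 10.7739/(1+0.158)^1 + 12.3749/(1+0.158)^2 + 14.2138/(1+0.158)^3 + 16.3259/(1+0.158)^4 + 18.7520/(1+0.158)^5 + 190.8502/(1+0.158)^5 = 137.4238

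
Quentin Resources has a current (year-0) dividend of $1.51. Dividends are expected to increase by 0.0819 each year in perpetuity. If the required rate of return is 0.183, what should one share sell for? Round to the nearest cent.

$16.16

Gordon growth model: P₀ = D₁/(r − g). D₁ = 1.51 × (1 + 0.0819) = 1.6337.
P₀ = 1.6337 / (0.183 − 0.0819) = 1.6337 / 0.1011 = 16.1589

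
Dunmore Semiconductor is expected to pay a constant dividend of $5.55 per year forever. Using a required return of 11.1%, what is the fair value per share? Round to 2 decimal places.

Zero-growth DDM (perpetuity): P₀ = D/r = 5.55 / 0.111 = 50.0000

$50.00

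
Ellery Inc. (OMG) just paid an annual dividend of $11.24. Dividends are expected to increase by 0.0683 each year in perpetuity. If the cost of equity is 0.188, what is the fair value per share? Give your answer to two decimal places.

Gordon growth model: P₀ = D₁/(r − g). D₁ = 11.24 × (1 + 0.0683) = 12.0077.
P₀ = 12.0077 / (0.188 − 0.0683) = 12.0077 / 0.1197 = 100.3149

$100.31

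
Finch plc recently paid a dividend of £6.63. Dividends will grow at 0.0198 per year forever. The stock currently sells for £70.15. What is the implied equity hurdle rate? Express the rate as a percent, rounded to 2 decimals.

11.62%

Rearranging the constant-growth DDM: r = D₁/P₀ + g.
D₁ = 6.63 × (1 + 0.0198) = 6.7613.
r = 6.7613 / 70.15 + 0.0198 = 0.09638 + 0.0198 = 0.11618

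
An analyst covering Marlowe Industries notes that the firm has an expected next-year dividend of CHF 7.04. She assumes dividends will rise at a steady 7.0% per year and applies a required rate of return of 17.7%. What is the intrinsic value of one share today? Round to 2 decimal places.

Gordon growth model: P₀ = D₁/(r − g), with D₁ = 7.04 given directly.
P₀ = 7.0400 / (0.177 − 0.07) = 7.0400 / 0.107 = 65.7944

CHF 65.79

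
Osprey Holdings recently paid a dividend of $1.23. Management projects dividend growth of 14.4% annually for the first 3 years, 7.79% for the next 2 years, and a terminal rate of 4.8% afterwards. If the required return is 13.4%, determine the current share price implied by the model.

Three-stage DDM. Project D₁…D_5; terminal Gordon value at t=5 with g = 0.048; discount at r = 0.134.
D_1 = 1.4071
D_2 = 1.6097
D_3 = 1.8415
D_4 = 1.9850
D_5 = 2.1396
TV_5 = 2.2423/(0.134−0.048) = 26.0737
P₀ = Σ Dₜ/(1+r)ᵗ + TV_5/(1+r)^5 = 20.0007

$20.00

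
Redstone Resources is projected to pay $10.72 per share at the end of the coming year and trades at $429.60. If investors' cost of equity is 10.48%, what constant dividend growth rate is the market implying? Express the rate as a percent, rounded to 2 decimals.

From P₀ = D₁/(r − g), the implied growth is g = r − D₁/P₀.
g = 0.1048 − 10.72/429.60 = 0.1048 − 0.02495 = 0.07985

7.98%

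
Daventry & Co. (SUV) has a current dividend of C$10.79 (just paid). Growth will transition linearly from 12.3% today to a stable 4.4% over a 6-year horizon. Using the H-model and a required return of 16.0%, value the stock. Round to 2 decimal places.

H-model: P₀ = D₀[(1+g_L) + H(g_S−g_L)]/(r−g_L), with H = 6/2 = 3.
P₀ = 10.79 × [(1+0.044) + 3×(0.123−0.044)] / (0.16−0.044)
   = 10.79 × 1.2810 / 0.116 = 119.1551

C$119.16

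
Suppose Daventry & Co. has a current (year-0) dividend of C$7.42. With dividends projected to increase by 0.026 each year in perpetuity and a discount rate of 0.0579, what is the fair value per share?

Gordon growth model: P₀ = D₁/(r − g). D₁ = 7.42 × (1 + 0.026) = 7.6129.
P₀ = 7.6129 / (0.0579 − 0.026) = 7.6129 / 0.0319 = 238.6495

C$238.65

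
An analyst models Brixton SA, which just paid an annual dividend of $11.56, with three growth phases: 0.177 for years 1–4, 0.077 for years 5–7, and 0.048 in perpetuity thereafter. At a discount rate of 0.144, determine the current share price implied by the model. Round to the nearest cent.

Three-stage DDM. Project D₁…D_7; terminal Gordon value at t=7 with g = 0.048; discount at r = 0.144.
D_1 = 13.6061
D_2 = 16.0144
D_3 = 18.8490
D_4 = 22.1852
D_5 = 23.8935
D_6 = 25.7333
D_7 = 27.7147
TV_7 = 29.0450/(0.144−0.048) = 302.5526
P₀ = Σ Dₜ/(1+r)ᵗ + TV_7/(1+r)^7 = 202.1366

$202.14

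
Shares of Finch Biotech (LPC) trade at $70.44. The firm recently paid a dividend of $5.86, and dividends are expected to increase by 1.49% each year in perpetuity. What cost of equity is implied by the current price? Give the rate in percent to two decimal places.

Rearranging the constant-growth DDM: r = D₁/P₀ + g.
D₁ = 5.86 × (1 + 0.0149) = 5.9473.
r = 5.9473 / 70.44 + 0.0149 = 0.08443 + 0.0149 = 0.09933

9.93%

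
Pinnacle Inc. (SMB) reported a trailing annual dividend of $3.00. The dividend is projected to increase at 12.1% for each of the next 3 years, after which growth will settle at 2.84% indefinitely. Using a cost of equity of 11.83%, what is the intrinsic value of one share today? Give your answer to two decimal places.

Two-stage DDM. Project D₁…D_3 at 0.121, terminal growth 0.0284, discount at r = 0.1183.
D_1 = 3.3630
D_2 = 3.7699
D_3 = 4.2261
Terminal value at t=3: TV = D_4/(r−g) = 4.3461/(0.1183−0.0284) = 48.3438
P₀ = 3.3630/(1+0.1183)^1 + 3.7699/(1+0.1183)^2 + 4.2261/(1+0.1183)^3 + 48.3438/(1+0.1183)^3 = 43.6108

$43.61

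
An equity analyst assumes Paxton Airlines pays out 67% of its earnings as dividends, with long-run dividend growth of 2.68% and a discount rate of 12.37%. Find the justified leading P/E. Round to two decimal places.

Justified leading P/E = b/(r−g) = 0.67/(0.1237−0.0268) = 6.9143

6.91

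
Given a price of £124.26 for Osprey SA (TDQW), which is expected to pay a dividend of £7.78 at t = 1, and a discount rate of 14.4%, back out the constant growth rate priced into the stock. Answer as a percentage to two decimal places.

8.14%

From P₀ = D₁/(r − g), the implied growth is g = r − D₁/P₀.
g = 0.144 − 7.78/124.26 = 0.144 − 0.06261 = 0.08139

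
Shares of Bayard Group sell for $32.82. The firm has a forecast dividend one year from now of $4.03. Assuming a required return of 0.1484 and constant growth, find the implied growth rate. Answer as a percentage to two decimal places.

From P₀ = D₁/(r − g), the implied growth is g = r − D₁/P₀.
g = 0.1484 − 4.03/32.82 = 0.1484 − 0.12279 = 0.02561

2.56%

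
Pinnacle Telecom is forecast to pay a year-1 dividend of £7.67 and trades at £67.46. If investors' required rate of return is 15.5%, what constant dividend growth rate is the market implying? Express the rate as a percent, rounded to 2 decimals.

4.13%

From P₀ = D₁/(r − g), the implied growth is g = r − D₁/P₀.
g = 0.155 − 7.67/67.46 = 0.155 − 0.11370 = 0.04130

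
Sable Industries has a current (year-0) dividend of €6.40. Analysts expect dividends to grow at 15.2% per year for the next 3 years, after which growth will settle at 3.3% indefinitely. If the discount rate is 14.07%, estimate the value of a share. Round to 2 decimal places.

€82.81

Two-stage DDM. Project D₁…D_3 at 0.152, terminal growth 0.033, discount at r = 0.1407.
D_1 = 7.3728
D_2 = 8.4935
D_3 = 9.7845
Terminal value at t=3: TV = D_4/(r−g) = 10.1074/(0.1407−0.033) = 93.8474
P₀ = 7.3728/(1+0.1407)^1 + 8.4935/(1+0.1407)^2 + 9.7845/(1+0.1407)^3 + 93.8474/(1+0.1407)^3 = 82.8107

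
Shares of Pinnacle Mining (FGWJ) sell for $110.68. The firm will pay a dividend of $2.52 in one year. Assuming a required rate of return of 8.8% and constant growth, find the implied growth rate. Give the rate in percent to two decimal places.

6.52%

From P₀ = D₁/(r − g), the implied growth is g = r − D₁/P₀.
g = 0.088 − 2.52/110.68 = 0.088 − 0.02277 = 0.06523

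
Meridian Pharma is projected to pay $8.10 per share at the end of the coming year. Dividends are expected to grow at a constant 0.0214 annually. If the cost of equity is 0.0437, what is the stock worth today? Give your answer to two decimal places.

$363.23

Gordon growth model: P₀ = D₁/(r − g), with D₁ = 8.10 given directly.
P₀ = 8.1000 / (0.0437 − 0.0214) = 8.1000 / 0.0223 = 363.2287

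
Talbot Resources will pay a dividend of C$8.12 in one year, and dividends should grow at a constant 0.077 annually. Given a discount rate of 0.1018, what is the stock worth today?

C$327.42

Gordon growth model: P₀ = D₁/(r − g), with D₁ = 8.12 given directly.
P₀ = 8.1200 / (0.1018 − 0.077) = 8.1200 / 0.0248 = 327.4194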